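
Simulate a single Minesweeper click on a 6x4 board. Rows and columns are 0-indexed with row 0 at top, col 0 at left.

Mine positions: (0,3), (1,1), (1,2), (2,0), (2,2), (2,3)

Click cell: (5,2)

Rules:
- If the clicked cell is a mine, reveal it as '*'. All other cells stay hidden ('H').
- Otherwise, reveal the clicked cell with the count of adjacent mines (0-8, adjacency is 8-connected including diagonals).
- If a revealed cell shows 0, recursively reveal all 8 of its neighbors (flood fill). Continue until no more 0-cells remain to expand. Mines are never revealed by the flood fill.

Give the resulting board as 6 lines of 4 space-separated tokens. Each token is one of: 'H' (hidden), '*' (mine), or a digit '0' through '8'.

H H H H
H H H H
H H H H
1 2 2 2
0 0 0 0
0 0 0 0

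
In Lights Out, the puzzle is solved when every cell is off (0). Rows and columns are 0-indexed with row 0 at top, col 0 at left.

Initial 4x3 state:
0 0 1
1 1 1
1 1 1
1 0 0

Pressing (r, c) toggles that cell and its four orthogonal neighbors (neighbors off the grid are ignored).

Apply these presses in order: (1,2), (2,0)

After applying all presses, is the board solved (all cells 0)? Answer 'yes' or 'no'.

Answer: yes

Derivation:
After press 1 at (1,2):
0 0 0
1 0 0
1 1 0
1 0 0

After press 2 at (2,0):
0 0 0
0 0 0
0 0 0
0 0 0

Lights still on: 0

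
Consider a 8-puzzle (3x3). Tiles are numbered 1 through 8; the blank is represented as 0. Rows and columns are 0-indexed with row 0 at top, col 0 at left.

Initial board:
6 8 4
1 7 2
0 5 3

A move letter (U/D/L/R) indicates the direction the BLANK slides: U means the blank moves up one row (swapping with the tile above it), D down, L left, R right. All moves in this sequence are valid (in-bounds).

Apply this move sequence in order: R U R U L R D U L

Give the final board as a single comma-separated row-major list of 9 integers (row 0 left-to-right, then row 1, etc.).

After move 1 (R):
6 8 4
1 7 2
5 0 3

After move 2 (U):
6 8 4
1 0 2
5 7 3

After move 3 (R):
6 8 4
1 2 0
5 7 3

After move 4 (U):
6 8 0
1 2 4
5 7 3

After move 5 (L):
6 0 8
1 2 4
5 7 3

After move 6 (R):
6 8 0
1 2 4
5 7 3

After move 7 (D):
6 8 4
1 2 0
5 7 3

After move 8 (U):
6 8 0
1 2 4
5 7 3

After move 9 (L):
6 0 8
1 2 4
5 7 3

Answer: 6, 0, 8, 1, 2, 4, 5, 7, 3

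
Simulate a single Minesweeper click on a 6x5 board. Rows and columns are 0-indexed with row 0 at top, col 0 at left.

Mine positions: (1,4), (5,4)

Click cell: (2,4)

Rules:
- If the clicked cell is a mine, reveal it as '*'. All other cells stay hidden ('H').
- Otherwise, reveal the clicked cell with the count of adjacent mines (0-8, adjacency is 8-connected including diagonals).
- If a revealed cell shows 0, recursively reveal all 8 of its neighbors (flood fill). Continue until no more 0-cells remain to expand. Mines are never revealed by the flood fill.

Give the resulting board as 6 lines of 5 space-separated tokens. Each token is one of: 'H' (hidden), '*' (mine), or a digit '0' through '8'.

H H H H H
H H H H H
H H H H 1
H H H H H
H H H H H
H H H H H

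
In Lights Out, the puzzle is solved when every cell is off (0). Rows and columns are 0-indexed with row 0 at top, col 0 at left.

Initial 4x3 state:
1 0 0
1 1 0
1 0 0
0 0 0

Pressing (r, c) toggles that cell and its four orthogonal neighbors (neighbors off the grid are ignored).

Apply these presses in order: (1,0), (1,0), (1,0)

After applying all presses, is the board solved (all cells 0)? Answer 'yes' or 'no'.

After press 1 at (1,0):
0 0 0
0 0 0
0 0 0
0 0 0

After press 2 at (1,0):
1 0 0
1 1 0
1 0 0
0 0 0

After press 3 at (1,0):
0 0 0
0 0 0
0 0 0
0 0 0

Lights still on: 0

Answer: yes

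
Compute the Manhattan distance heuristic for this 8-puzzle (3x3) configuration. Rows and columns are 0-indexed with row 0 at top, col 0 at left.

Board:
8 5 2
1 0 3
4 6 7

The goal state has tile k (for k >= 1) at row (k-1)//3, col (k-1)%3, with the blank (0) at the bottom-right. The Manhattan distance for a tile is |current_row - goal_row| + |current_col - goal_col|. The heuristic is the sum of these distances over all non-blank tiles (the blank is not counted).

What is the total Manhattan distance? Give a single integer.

Answer: 12

Derivation:
Tile 8: at (0,0), goal (2,1), distance |0-2|+|0-1| = 3
Tile 5: at (0,1), goal (1,1), distance |0-1|+|1-1| = 1
Tile 2: at (0,2), goal (0,1), distance |0-0|+|2-1| = 1
Tile 1: at (1,0), goal (0,0), distance |1-0|+|0-0| = 1
Tile 3: at (1,2), goal (0,2), distance |1-0|+|2-2| = 1
Tile 4: at (2,0), goal (1,0), distance |2-1|+|0-0| = 1
Tile 6: at (2,1), goal (1,2), distance |2-1|+|1-2| = 2
Tile 7: at (2,2), goal (2,0), distance |2-2|+|2-0| = 2
Sum: 3 + 1 + 1 + 1 + 1 + 1 + 2 + 2 = 12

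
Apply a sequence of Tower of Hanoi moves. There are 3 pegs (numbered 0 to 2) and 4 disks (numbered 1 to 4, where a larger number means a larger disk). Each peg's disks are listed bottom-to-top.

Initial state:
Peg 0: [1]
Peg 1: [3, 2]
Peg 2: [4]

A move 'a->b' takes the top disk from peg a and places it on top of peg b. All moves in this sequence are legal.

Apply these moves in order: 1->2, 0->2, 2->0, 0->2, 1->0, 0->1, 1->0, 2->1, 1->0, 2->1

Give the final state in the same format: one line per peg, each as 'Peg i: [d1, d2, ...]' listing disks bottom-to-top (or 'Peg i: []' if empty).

Answer: Peg 0: [3, 1]
Peg 1: [2]
Peg 2: [4]

Derivation:
After move 1 (1->2):
Peg 0: [1]
Peg 1: [3]
Peg 2: [4, 2]

After move 2 (0->2):
Peg 0: []
Peg 1: [3]
Peg 2: [4, 2, 1]

After move 3 (2->0):
Peg 0: [1]
Peg 1: [3]
Peg 2: [4, 2]

After move 4 (0->2):
Peg 0: []
Peg 1: [3]
Peg 2: [4, 2, 1]

After move 5 (1->0):
Peg 0: [3]
Peg 1: []
Peg 2: [4, 2, 1]

After move 6 (0->1):
Peg 0: []
Peg 1: [3]
Peg 2: [4, 2, 1]

After move 7 (1->0):
Peg 0: [3]
Peg 1: []
Peg 2: [4, 2, 1]

After move 8 (2->1):
Peg 0: [3]
Peg 1: [1]
Peg 2: [4, 2]

After move 9 (1->0):
Peg 0: [3, 1]
Peg 1: []
Peg 2: [4, 2]

After move 10 (2->1):
Peg 0: [3, 1]
Peg 1: [2]
Peg 2: [4]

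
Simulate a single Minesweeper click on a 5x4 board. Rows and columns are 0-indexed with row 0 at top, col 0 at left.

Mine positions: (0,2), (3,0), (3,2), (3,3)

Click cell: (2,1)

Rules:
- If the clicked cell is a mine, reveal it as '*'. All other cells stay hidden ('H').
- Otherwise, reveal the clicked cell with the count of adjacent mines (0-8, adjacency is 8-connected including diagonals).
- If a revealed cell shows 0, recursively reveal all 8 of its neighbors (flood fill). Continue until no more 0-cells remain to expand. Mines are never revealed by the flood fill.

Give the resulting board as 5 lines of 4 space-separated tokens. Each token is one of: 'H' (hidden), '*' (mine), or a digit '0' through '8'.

H H H H
H H H H
H 2 H H
H H H H
H H H H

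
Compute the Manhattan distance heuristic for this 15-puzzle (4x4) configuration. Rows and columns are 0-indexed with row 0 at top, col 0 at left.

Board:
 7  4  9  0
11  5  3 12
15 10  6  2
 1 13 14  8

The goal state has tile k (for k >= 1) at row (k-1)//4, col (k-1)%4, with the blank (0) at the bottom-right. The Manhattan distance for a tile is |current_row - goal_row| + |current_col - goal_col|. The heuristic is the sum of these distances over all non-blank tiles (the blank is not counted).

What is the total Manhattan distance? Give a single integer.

Tile 7: at (0,0), goal (1,2), distance |0-1|+|0-2| = 3
Tile 4: at (0,1), goal (0,3), distance |0-0|+|1-3| = 2
Tile 9: at (0,2), goal (2,0), distance |0-2|+|2-0| = 4
Tile 11: at (1,0), goal (2,2), distance |1-2|+|0-2| = 3
Tile 5: at (1,1), goal (1,0), distance |1-1|+|1-0| = 1
Tile 3: at (1,2), goal (0,2), distance |1-0|+|2-2| = 1
Tile 12: at (1,3), goal (2,3), distance |1-2|+|3-3| = 1
Tile 15: at (2,0), goal (3,2), distance |2-3|+|0-2| = 3
Tile 10: at (2,1), goal (2,1), distance |2-2|+|1-1| = 0
Tile 6: at (2,2), goal (1,1), distance |2-1|+|2-1| = 2
Tile 2: at (2,3), goal (0,1), distance |2-0|+|3-1| = 4
Tile 1: at (3,0), goal (0,0), distance |3-0|+|0-0| = 3
Tile 13: at (3,1), goal (3,0), distance |3-3|+|1-0| = 1
Tile 14: at (3,2), goal (3,1), distance |3-3|+|2-1| = 1
Tile 8: at (3,3), goal (1,3), distance |3-1|+|3-3| = 2
Sum: 3 + 2 + 4 + 3 + 1 + 1 + 1 + 3 + 0 + 2 + 4 + 3 + 1 + 1 + 2 = 31

Answer: 31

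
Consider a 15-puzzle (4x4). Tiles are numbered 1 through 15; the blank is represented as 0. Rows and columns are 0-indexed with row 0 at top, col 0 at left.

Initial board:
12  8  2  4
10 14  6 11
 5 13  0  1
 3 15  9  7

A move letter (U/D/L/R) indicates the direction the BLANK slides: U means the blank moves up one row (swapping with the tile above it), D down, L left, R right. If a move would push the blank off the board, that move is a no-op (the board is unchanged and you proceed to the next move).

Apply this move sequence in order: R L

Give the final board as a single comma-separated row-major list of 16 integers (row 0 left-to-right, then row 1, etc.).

After move 1 (R):
12  8  2  4
10 14  6 11
 5 13  1  0
 3 15  9  7

After move 2 (L):
12  8  2  4
10 14  6 11
 5 13  0  1
 3 15  9  7

Answer: 12, 8, 2, 4, 10, 14, 6, 11, 5, 13, 0, 1, 3, 15, 9, 7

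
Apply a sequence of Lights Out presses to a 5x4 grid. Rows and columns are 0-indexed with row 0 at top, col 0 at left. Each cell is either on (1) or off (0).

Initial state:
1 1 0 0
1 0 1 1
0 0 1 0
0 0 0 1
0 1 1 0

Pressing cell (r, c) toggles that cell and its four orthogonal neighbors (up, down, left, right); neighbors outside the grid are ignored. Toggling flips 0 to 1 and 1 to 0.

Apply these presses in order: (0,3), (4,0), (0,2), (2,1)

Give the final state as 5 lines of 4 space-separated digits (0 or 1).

After press 1 at (0,3):
1 1 1 1
1 0 1 0
0 0 1 0
0 0 0 1
0 1 1 0

After press 2 at (4,0):
1 1 1 1
1 0 1 0
0 0 1 0
1 0 0 1
1 0 1 0

After press 3 at (0,2):
1 0 0 0
1 0 0 0
0 0 1 0
1 0 0 1
1 0 1 0

After press 4 at (2,1):
1 0 0 0
1 1 0 0
1 1 0 0
1 1 0 1
1 0 1 0

Answer: 1 0 0 0
1 1 0 0
1 1 0 0
1 1 0 1
1 0 1 0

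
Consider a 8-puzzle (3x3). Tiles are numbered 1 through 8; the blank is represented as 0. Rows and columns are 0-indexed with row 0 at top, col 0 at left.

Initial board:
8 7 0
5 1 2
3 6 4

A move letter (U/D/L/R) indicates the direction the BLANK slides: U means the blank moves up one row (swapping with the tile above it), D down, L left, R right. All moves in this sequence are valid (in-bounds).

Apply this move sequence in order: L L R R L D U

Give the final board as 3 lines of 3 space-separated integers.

Answer: 8 0 7
5 1 2
3 6 4

Derivation:
After move 1 (L):
8 0 7
5 1 2
3 6 4

After move 2 (L):
0 8 7
5 1 2
3 6 4

After move 3 (R):
8 0 7
5 1 2
3 6 4

After move 4 (R):
8 7 0
5 1 2
3 6 4

After move 5 (L):
8 0 7
5 1 2
3 6 4

After move 6 (D):
8 1 7
5 0 2
3 6 4

After move 7 (U):
8 0 7
5 1 2
3 6 4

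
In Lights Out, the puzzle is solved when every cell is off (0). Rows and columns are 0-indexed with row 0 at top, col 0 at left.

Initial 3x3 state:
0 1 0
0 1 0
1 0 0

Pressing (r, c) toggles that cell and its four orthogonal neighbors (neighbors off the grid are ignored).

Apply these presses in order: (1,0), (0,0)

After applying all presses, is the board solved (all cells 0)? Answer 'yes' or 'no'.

Answer: yes

Derivation:
After press 1 at (1,0):
1 1 0
1 0 0
0 0 0

After press 2 at (0,0):
0 0 0
0 0 0
0 0 0

Lights still on: 0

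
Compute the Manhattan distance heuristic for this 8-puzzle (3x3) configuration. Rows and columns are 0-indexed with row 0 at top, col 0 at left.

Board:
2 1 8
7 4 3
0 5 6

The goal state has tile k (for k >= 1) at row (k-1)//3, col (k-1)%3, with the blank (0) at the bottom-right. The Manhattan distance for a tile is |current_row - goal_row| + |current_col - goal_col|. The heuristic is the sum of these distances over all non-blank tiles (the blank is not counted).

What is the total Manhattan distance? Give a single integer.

Answer: 10

Derivation:
Tile 2: at (0,0), goal (0,1), distance |0-0|+|0-1| = 1
Tile 1: at (0,1), goal (0,0), distance |0-0|+|1-0| = 1
Tile 8: at (0,2), goal (2,1), distance |0-2|+|2-1| = 3
Tile 7: at (1,0), goal (2,0), distance |1-2|+|0-0| = 1
Tile 4: at (1,1), goal (1,0), distance |1-1|+|1-0| = 1
Tile 3: at (1,2), goal (0,2), distance |1-0|+|2-2| = 1
Tile 5: at (2,1), goal (1,1), distance |2-1|+|1-1| = 1
Tile 6: at (2,2), goal (1,2), distance |2-1|+|2-2| = 1
Sum: 1 + 1 + 3 + 1 + 1 + 1 + 1 + 1 = 10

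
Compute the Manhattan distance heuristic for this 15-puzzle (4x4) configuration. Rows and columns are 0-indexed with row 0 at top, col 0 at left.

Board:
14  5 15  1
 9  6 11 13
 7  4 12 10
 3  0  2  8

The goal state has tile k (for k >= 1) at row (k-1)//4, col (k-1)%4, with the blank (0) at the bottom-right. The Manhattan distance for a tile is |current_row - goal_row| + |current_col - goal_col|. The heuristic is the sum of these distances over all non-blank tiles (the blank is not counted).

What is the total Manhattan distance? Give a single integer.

Tile 14: at (0,0), goal (3,1), distance |0-3|+|0-1| = 4
Tile 5: at (0,1), goal (1,0), distance |0-1|+|1-0| = 2
Tile 15: at (0,2), goal (3,2), distance |0-3|+|2-2| = 3
Tile 1: at (0,3), goal (0,0), distance |0-0|+|3-0| = 3
Tile 9: at (1,0), goal (2,0), distance |1-2|+|0-0| = 1
Tile 6: at (1,1), goal (1,1), distance |1-1|+|1-1| = 0
Tile 11: at (1,2), goal (2,2), distance |1-2|+|2-2| = 1
Tile 13: at (1,3), goal (3,0), distance |1-3|+|3-0| = 5
Tile 7: at (2,0), goal (1,2), distance |2-1|+|0-2| = 3
Tile 4: at (2,1), goal (0,3), distance |2-0|+|1-3| = 4
Tile 12: at (2,2), goal (2,3), distance |2-2|+|2-3| = 1
Tile 10: at (2,3), goal (2,1), distance |2-2|+|3-1| = 2
Tile 3: at (3,0), goal (0,2), distance |3-0|+|0-2| = 5
Tile 2: at (3,2), goal (0,1), distance |3-0|+|2-1| = 4
Tile 8: at (3,3), goal (1,3), distance |3-1|+|3-3| = 2
Sum: 4 + 2 + 3 + 3 + 1 + 0 + 1 + 5 + 3 + 4 + 1 + 2 + 5 + 4 + 2 = 40

Answer: 40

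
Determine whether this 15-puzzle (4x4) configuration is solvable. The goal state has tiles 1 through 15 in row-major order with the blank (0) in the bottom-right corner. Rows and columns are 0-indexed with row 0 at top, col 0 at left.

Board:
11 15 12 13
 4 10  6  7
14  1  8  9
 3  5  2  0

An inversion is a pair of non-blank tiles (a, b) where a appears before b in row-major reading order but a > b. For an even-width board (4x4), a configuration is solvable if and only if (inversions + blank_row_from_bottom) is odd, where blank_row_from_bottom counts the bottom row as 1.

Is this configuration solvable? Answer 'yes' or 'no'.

Answer: yes

Derivation:
Inversions: 76
Blank is in row 3 (0-indexed from top), which is row 1 counting from the bottom (bottom = 1).
76 + 1 = 77, which is odd, so the puzzle is solvable.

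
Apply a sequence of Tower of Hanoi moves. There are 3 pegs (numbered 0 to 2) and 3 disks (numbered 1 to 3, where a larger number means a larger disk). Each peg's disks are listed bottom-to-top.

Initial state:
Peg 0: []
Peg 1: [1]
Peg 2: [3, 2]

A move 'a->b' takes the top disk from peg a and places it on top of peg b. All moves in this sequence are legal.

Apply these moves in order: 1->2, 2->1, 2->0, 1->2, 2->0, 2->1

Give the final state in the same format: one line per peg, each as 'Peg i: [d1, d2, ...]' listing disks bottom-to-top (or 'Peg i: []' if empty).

Answer: Peg 0: [2, 1]
Peg 1: [3]
Peg 2: []

Derivation:
After move 1 (1->2):
Peg 0: []
Peg 1: []
Peg 2: [3, 2, 1]

After move 2 (2->1):
Peg 0: []
Peg 1: [1]
Peg 2: [3, 2]

After move 3 (2->0):
Peg 0: [2]
Peg 1: [1]
Peg 2: [3]

After move 4 (1->2):
Peg 0: [2]
Peg 1: []
Peg 2: [3, 1]

After move 5 (2->0):
Peg 0: [2, 1]
Peg 1: []
Peg 2: [3]

After move 6 (2->1):
Peg 0: [2, 1]
Peg 1: [3]
Peg 2: []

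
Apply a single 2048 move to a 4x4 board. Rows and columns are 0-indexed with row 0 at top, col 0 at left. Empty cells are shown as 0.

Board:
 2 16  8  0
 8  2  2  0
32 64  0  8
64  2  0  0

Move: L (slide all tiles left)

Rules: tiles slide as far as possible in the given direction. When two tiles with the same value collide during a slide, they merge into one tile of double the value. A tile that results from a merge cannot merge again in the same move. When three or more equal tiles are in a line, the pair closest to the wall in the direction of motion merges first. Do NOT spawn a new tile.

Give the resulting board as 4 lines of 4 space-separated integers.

Slide left:
row 0: [2, 16, 8, 0] -> [2, 16, 8, 0]
row 1: [8, 2, 2, 0] -> [8, 4, 0, 0]
row 2: [32, 64, 0, 8] -> [32, 64, 8, 0]
row 3: [64, 2, 0, 0] -> [64, 2, 0, 0]

Answer:  2 16  8  0
 8  4  0  0
32 64  8  0
64  2  0  0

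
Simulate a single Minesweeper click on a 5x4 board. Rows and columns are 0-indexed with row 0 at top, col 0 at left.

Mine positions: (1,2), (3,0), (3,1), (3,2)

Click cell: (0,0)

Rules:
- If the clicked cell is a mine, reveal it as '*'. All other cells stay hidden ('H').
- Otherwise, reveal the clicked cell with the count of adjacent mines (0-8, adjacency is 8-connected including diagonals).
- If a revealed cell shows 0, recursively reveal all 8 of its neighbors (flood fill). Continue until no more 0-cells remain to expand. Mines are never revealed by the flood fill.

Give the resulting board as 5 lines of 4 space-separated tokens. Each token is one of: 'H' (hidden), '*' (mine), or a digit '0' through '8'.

0 1 H H
0 1 H H
2 4 H H
H H H H
H H H H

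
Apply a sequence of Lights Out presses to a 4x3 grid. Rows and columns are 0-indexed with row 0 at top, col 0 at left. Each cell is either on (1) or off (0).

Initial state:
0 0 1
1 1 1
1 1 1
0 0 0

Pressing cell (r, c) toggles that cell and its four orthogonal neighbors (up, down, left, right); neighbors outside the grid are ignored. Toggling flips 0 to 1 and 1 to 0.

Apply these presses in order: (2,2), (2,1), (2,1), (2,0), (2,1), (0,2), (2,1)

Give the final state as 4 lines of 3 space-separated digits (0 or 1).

Answer: 0 1 0
0 1 1
0 1 0
1 0 1

Derivation:
After press 1 at (2,2):
0 0 1
1 1 0
1 0 0
0 0 1

After press 2 at (2,1):
0 0 1
1 0 0
0 1 1
0 1 1

After press 3 at (2,1):
0 0 1
1 1 0
1 0 0
0 0 1

After press 4 at (2,0):
0 0 1
0 1 0
0 1 0
1 0 1

After press 5 at (2,1):
0 0 1
0 0 0
1 0 1
1 1 1

After press 6 at (0,2):
0 1 0
0 0 1
1 0 1
1 1 1

After press 7 at (2,1):
0 1 0
0 1 1
0 1 0
1 0 1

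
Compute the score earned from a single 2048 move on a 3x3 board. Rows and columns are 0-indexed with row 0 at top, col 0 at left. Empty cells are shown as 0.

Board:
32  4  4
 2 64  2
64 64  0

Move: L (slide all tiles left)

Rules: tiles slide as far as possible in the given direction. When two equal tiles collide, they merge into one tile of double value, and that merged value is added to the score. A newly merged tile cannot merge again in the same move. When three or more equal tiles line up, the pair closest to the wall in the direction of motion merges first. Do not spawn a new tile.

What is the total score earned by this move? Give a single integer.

Answer: 136

Derivation:
Slide left:
row 0: [32, 4, 4] -> [32, 8, 0]  score +8 (running 8)
row 1: [2, 64, 2] -> [2, 64, 2]  score +0 (running 8)
row 2: [64, 64, 0] -> [128, 0, 0]  score +128 (running 136)
Board after move:
 32   8   0
  2  64   2
128   0   0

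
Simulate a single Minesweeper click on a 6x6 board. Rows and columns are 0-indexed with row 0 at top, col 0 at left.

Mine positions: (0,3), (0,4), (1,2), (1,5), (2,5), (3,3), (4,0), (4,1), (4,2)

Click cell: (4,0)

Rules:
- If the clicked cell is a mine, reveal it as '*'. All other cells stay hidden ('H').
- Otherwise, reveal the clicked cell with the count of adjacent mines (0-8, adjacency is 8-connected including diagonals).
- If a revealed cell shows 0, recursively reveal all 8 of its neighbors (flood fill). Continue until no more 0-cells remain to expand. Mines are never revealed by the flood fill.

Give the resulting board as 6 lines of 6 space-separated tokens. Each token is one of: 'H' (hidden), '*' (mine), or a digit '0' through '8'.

H H H H H H
H H H H H H
H H H H H H
H H H H H H
* H H H H H
H H H H H H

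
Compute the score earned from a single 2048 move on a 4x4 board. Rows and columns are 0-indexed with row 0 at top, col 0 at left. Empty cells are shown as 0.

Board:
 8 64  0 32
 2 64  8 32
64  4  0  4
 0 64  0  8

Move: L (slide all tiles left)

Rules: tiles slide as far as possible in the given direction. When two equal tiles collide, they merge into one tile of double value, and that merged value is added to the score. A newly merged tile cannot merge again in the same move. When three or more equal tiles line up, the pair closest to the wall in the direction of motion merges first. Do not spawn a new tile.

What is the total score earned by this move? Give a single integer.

Slide left:
row 0: [8, 64, 0, 32] -> [8, 64, 32, 0]  score +0 (running 0)
row 1: [2, 64, 8, 32] -> [2, 64, 8, 32]  score +0 (running 0)
row 2: [64, 4, 0, 4] -> [64, 8, 0, 0]  score +8 (running 8)
row 3: [0, 64, 0, 8] -> [64, 8, 0, 0]  score +0 (running 8)
Board after move:
 8 64 32  0
 2 64  8 32
64  8  0  0
64  8  0  0

Answer: 8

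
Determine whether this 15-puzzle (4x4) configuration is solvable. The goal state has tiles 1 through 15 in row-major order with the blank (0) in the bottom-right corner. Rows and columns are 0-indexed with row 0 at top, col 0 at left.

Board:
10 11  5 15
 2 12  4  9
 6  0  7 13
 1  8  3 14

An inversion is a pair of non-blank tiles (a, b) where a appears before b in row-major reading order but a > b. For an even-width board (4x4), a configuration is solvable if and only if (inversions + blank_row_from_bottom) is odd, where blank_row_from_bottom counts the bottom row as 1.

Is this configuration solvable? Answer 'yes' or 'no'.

Inversions: 56
Blank is in row 2 (0-indexed from top), which is row 2 counting from the bottom (bottom = 1).
56 + 2 = 58, which is even, so the puzzle is not solvable.

Answer: no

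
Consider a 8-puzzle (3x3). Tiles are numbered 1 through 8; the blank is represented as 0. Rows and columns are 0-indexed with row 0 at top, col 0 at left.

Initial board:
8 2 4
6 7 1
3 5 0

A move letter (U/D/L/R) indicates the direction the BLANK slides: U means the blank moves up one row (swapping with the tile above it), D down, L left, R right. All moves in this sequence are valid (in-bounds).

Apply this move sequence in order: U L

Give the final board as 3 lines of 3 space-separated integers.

Answer: 8 2 4
6 0 7
3 5 1

Derivation:
After move 1 (U):
8 2 4
6 7 0
3 5 1

After move 2 (L):
8 2 4
6 0 7
3 5 1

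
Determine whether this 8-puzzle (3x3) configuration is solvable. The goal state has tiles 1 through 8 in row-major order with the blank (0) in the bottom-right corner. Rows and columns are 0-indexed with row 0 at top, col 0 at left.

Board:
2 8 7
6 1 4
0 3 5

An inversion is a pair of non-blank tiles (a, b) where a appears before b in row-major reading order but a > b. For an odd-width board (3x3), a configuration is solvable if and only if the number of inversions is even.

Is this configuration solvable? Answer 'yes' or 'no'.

Answer: no

Derivation:
Inversions (pairs i<j in row-major order where tile[i] > tile[j] > 0): 17
17 is odd, so the puzzle is not solvable.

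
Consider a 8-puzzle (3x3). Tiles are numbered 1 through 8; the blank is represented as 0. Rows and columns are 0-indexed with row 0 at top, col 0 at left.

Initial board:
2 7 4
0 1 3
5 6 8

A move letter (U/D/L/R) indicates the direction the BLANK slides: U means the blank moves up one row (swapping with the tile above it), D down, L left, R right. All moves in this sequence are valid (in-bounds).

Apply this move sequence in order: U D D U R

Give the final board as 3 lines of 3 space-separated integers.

After move 1 (U):
0 7 4
2 1 3
5 6 8

After move 2 (D):
2 7 4
0 1 3
5 6 8

After move 3 (D):
2 7 4
5 1 3
0 6 8

After move 4 (U):
2 7 4
0 1 3
5 6 8

After move 5 (R):
2 7 4
1 0 3
5 6 8

Answer: 2 7 4
1 0 3
5 6 8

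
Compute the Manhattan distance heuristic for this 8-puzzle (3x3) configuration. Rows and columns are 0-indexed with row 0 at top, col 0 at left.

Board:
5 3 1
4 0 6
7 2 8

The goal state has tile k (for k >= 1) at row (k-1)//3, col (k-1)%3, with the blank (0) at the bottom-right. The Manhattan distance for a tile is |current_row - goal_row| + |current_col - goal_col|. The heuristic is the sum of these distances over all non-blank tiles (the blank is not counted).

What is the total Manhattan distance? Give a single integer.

Answer: 8

Derivation:
Tile 5: at (0,0), goal (1,1), distance |0-1|+|0-1| = 2
Tile 3: at (0,1), goal (0,2), distance |0-0|+|1-2| = 1
Tile 1: at (0,2), goal (0,0), distance |0-0|+|2-0| = 2
Tile 4: at (1,0), goal (1,0), distance |1-1|+|0-0| = 0
Tile 6: at (1,2), goal (1,2), distance |1-1|+|2-2| = 0
Tile 7: at (2,0), goal (2,0), distance |2-2|+|0-0| = 0
Tile 2: at (2,1), goal (0,1), distance |2-0|+|1-1| = 2
Tile 8: at (2,2), goal (2,1), distance |2-2|+|2-1| = 1
Sum: 2 + 1 + 2 + 0 + 0 + 0 + 2 + 1 = 8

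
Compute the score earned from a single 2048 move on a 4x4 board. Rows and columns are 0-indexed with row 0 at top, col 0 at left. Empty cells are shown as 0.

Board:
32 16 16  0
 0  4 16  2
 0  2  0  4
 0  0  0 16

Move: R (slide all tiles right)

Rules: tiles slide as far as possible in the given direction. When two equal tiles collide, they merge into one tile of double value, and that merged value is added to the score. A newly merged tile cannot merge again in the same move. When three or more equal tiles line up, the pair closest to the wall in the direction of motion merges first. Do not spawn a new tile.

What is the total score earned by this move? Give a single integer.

Slide right:
row 0: [32, 16, 16, 0] -> [0, 0, 32, 32]  score +32 (running 32)
row 1: [0, 4, 16, 2] -> [0, 4, 16, 2]  score +0 (running 32)
row 2: [0, 2, 0, 4] -> [0, 0, 2, 4]  score +0 (running 32)
row 3: [0, 0, 0, 16] -> [0, 0, 0, 16]  score +0 (running 32)
Board after move:
 0  0 32 32
 0  4 16  2
 0  0  2  4
 0  0  0 16

Answer: 32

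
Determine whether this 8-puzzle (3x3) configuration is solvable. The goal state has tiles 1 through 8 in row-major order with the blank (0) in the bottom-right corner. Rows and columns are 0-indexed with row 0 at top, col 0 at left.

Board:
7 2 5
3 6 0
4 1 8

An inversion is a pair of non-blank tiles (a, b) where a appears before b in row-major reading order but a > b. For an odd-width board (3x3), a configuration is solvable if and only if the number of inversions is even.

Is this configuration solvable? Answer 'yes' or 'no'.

Answer: yes

Derivation:
Inversions (pairs i<j in row-major order where tile[i] > tile[j] > 0): 14
14 is even, so the puzzle is solvable.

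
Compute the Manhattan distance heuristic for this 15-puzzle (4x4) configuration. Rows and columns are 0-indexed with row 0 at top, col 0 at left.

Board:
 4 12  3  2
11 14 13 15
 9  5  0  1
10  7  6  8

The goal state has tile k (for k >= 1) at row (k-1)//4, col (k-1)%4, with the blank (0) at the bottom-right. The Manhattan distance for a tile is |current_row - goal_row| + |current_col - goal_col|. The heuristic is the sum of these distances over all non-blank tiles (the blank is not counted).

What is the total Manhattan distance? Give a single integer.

Tile 4: at (0,0), goal (0,3), distance |0-0|+|0-3| = 3
Tile 12: at (0,1), goal (2,3), distance |0-2|+|1-3| = 4
Tile 3: at (0,2), goal (0,2), distance |0-0|+|2-2| = 0
Tile 2: at (0,3), goal (0,1), distance |0-0|+|3-1| = 2
Tile 11: at (1,0), goal (2,2), distance |1-2|+|0-2| = 3
Tile 14: at (1,1), goal (3,1), distance |1-3|+|1-1| = 2
Tile 13: at (1,2), goal (3,0), distance |1-3|+|2-0| = 4
Tile 15: at (1,3), goal (3,2), distance |1-3|+|3-2| = 3
Tile 9: at (2,0), goal (2,0), distance |2-2|+|0-0| = 0
Tile 5: at (2,1), goal (1,0), distance |2-1|+|1-0| = 2
Tile 1: at (2,3), goal (0,0), distance |2-0|+|3-0| = 5
Tile 10: at (3,0), goal (2,1), distance |3-2|+|0-1| = 2
Tile 7: at (3,1), goal (1,2), distance |3-1|+|1-2| = 3
Tile 6: at (3,2), goal (1,1), distance |3-1|+|2-1| = 3
Tile 8: at (3,3), goal (1,3), distance |3-1|+|3-3| = 2
Sum: 3 + 4 + 0 + 2 + 3 + 2 + 4 + 3 + 0 + 2 + 5 + 2 + 3 + 3 + 2 = 38

Answer: 38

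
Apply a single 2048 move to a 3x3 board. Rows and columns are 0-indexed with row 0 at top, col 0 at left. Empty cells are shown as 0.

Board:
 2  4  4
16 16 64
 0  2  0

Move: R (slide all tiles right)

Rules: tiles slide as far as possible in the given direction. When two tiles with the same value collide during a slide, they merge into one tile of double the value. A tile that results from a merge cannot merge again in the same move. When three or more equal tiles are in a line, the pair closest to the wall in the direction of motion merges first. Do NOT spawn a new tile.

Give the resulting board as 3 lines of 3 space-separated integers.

Slide right:
row 0: [2, 4, 4] -> [0, 2, 8]
row 1: [16, 16, 64] -> [0, 32, 64]
row 2: [0, 2, 0] -> [0, 0, 2]

Answer:  0  2  8
 0 32 64
 0  0  2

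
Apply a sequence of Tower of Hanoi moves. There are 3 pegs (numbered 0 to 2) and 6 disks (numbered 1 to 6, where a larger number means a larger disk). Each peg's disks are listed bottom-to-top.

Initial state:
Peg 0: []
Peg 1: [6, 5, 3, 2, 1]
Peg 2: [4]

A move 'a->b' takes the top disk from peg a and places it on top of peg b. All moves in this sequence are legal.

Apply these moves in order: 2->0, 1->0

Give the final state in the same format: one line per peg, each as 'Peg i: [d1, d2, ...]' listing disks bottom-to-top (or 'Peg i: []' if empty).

Answer: Peg 0: [4, 1]
Peg 1: [6, 5, 3, 2]
Peg 2: []

Derivation:
After move 1 (2->0):
Peg 0: [4]
Peg 1: [6, 5, 3, 2, 1]
Peg 2: []

After move 2 (1->0):
Peg 0: [4, 1]
Peg 1: [6, 5, 3, 2]
Peg 2: []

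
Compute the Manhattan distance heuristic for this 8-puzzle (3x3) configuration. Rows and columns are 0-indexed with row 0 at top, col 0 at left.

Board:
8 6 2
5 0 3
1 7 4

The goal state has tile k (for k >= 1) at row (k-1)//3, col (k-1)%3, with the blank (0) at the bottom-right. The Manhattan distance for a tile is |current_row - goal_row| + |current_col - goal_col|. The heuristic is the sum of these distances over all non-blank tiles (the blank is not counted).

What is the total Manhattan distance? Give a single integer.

Answer: 14

Derivation:
Tile 8: at (0,0), goal (2,1), distance |0-2|+|0-1| = 3
Tile 6: at (0,1), goal (1,2), distance |0-1|+|1-2| = 2
Tile 2: at (0,2), goal (0,1), distance |0-0|+|2-1| = 1
Tile 5: at (1,0), goal (1,1), distance |1-1|+|0-1| = 1
Tile 3: at (1,2), goal (0,2), distance |1-0|+|2-2| = 1
Tile 1: at (2,0), goal (0,0), distance |2-0|+|0-0| = 2
Tile 7: at (2,1), goal (2,0), distance |2-2|+|1-0| = 1
Tile 4: at (2,2), goal (1,0), distance |2-1|+|2-0| = 3
Sum: 3 + 2 + 1 + 1 + 1 + 2 + 1 + 3 = 14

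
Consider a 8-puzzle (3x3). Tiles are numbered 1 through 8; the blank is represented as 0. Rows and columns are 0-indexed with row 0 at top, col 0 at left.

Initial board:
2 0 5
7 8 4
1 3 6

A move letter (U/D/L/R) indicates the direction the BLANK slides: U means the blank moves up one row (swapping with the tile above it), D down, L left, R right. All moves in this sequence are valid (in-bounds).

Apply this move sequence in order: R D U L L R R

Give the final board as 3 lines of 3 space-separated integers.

Answer: 2 5 0
7 8 4
1 3 6

Derivation:
After move 1 (R):
2 5 0
7 8 4
1 3 6

After move 2 (D):
2 5 4
7 8 0
1 3 6

After move 3 (U):
2 5 0
7 8 4
1 3 6

After move 4 (L):
2 0 5
7 8 4
1 3 6

After move 5 (L):
0 2 5
7 8 4
1 3 6

After move 6 (R):
2 0 5
7 8 4
1 3 6

After move 7 (R):
2 5 0
7 8 4
1 3 6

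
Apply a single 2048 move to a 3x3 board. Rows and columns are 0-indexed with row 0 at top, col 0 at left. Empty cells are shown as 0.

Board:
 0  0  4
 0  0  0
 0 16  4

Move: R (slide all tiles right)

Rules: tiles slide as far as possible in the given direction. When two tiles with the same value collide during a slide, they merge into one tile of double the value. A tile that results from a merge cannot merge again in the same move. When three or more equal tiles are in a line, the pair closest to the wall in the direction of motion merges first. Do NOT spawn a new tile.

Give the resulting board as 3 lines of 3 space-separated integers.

Slide right:
row 0: [0, 0, 4] -> [0, 0, 4]
row 1: [0, 0, 0] -> [0, 0, 0]
row 2: [0, 16, 4] -> [0, 16, 4]

Answer:  0  0  4
 0  0  0
 0 16  4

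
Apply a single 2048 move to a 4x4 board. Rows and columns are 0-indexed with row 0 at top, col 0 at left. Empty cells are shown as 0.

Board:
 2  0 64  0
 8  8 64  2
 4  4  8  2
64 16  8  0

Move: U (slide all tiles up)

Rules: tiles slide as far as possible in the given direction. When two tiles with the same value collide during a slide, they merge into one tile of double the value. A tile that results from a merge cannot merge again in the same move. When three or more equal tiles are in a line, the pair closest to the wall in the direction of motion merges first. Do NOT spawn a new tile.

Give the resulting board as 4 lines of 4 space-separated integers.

Answer:   2   8 128   4
  8   4  16   0
  4  16   0   0
 64   0   0   0

Derivation:
Slide up:
col 0: [2, 8, 4, 64] -> [2, 8, 4, 64]
col 1: [0, 8, 4, 16] -> [8, 4, 16, 0]
col 2: [64, 64, 8, 8] -> [128, 16, 0, 0]
col 3: [0, 2, 2, 0] -> [4, 0, 0, 0]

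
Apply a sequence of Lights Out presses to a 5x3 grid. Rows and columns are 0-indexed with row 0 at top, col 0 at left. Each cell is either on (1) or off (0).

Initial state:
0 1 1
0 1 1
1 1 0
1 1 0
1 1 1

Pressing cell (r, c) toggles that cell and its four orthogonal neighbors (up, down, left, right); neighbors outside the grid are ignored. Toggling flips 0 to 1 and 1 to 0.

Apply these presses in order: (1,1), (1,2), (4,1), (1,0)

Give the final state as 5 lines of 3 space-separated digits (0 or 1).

After press 1 at (1,1):
0 0 1
1 0 0
1 0 0
1 1 0
1 1 1

After press 2 at (1,2):
0 0 0
1 1 1
1 0 1
1 1 0
1 1 1

After press 3 at (4,1):
0 0 0
1 1 1
1 0 1
1 0 0
0 0 0

After press 4 at (1,0):
1 0 0
0 0 1
0 0 1
1 0 0
0 0 0

Answer: 1 0 0
0 0 1
0 0 1
1 0 0
0 0 0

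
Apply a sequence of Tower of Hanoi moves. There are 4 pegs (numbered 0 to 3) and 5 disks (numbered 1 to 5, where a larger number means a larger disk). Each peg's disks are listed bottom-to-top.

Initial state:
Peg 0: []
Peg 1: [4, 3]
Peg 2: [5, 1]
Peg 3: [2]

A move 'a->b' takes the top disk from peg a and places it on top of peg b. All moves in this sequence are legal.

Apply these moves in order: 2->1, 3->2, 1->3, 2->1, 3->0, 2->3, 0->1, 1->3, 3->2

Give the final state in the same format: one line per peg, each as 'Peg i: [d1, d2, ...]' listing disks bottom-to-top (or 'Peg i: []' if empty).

Answer: Peg 0: []
Peg 1: [4, 3, 2]
Peg 2: [1]
Peg 3: [5]

Derivation:
After move 1 (2->1):
Peg 0: []
Peg 1: [4, 3, 1]
Peg 2: [5]
Peg 3: [2]

After move 2 (3->2):
Peg 0: []
Peg 1: [4, 3, 1]
Peg 2: [5, 2]
Peg 3: []

After move 3 (1->3):
Peg 0: []
Peg 1: [4, 3]
Peg 2: [5, 2]
Peg 3: [1]

After move 4 (2->1):
Peg 0: []
Peg 1: [4, 3, 2]
Peg 2: [5]
Peg 3: [1]

After move 5 (3->0):
Peg 0: [1]
Peg 1: [4, 3, 2]
Peg 2: [5]
Peg 3: []

After move 6 (2->3):
Peg 0: [1]
Peg 1: [4, 3, 2]
Peg 2: []
Peg 3: [5]

After move 7 (0->1):
Peg 0: []
Peg 1: [4, 3, 2, 1]
Peg 2: []
Peg 3: [5]

After move 8 (1->3):
Peg 0: []
Peg 1: [4, 3, 2]
Peg 2: []
Peg 3: [5, 1]

After move 9 (3->2):
Peg 0: []
Peg 1: [4, 3, 2]
Peg 2: [1]
Peg 3: [5]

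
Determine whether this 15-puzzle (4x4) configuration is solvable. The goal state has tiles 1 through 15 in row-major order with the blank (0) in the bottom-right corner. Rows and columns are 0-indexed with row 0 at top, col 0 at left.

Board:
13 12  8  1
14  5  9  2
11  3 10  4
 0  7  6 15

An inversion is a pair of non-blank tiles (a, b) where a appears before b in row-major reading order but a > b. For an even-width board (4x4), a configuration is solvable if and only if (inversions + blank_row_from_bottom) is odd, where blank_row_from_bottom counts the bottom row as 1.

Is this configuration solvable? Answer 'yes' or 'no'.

Answer: yes

Derivation:
Inversions: 56
Blank is in row 3 (0-indexed from top), which is row 1 counting from the bottom (bottom = 1).
56 + 1 = 57, which is odd, so the puzzle is solvable.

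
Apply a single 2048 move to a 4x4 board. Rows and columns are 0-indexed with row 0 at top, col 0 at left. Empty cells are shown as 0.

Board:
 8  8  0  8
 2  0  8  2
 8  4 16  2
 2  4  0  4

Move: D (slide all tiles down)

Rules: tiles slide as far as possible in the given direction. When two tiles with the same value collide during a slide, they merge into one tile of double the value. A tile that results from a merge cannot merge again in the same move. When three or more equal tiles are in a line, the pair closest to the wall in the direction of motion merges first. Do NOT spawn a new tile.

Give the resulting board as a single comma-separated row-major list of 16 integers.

Answer: 8, 0, 0, 0, 2, 0, 0, 8, 8, 8, 8, 4, 2, 8, 16, 4

Derivation:
Slide down:
col 0: [8, 2, 8, 2] -> [8, 2, 8, 2]
col 1: [8, 0, 4, 4] -> [0, 0, 8, 8]
col 2: [0, 8, 16, 0] -> [0, 0, 8, 16]
col 3: [8, 2, 2, 4] -> [0, 8, 4, 4]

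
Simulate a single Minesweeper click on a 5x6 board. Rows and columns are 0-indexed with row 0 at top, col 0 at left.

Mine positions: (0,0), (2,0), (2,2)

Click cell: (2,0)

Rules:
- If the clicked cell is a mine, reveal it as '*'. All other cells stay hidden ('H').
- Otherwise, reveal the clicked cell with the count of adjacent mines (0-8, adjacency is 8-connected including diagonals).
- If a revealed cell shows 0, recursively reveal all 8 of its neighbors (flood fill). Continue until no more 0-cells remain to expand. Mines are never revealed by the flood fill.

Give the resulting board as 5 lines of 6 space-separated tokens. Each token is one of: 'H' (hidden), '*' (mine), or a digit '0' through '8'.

H H H H H H
H H H H H H
* H H H H H
H H H H H H
H H H H H H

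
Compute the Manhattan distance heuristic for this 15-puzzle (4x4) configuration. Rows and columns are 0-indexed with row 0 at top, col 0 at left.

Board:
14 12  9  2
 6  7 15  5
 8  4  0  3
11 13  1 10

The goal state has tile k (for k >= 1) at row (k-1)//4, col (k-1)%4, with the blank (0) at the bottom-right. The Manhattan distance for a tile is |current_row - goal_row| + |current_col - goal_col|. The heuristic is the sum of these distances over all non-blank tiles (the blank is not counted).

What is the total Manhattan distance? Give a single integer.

Answer: 44

Derivation:
Tile 14: (0,0)->(3,1) = 4
Tile 12: (0,1)->(2,3) = 4
Tile 9: (0,2)->(2,0) = 4
Tile 2: (0,3)->(0,1) = 2
Tile 6: (1,0)->(1,1) = 1
Tile 7: (1,1)->(1,2) = 1
Tile 15: (1,2)->(3,2) = 2
Tile 5: (1,3)->(1,0) = 3
Tile 8: (2,0)->(1,3) = 4
Tile 4: (2,1)->(0,3) = 4
Tile 3: (2,3)->(0,2) = 3
Tile 11: (3,0)->(2,2) = 3
Tile 13: (3,1)->(3,0) = 1
Tile 1: (3,2)->(0,0) = 5
Tile 10: (3,3)->(2,1) = 3
Sum: 4 + 4 + 4 + 2 + 1 + 1 + 2 + 3 + 4 + 4 + 3 + 3 + 1 + 5 + 3 = 44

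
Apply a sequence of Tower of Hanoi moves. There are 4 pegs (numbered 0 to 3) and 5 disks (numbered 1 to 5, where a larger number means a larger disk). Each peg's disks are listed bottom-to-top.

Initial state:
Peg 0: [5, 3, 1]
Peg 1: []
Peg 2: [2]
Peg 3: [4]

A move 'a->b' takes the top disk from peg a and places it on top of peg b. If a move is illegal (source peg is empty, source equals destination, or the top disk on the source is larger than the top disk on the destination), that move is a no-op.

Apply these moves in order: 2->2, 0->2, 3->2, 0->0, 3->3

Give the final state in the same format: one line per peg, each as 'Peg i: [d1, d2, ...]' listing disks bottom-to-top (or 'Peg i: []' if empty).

After move 1 (2->2):
Peg 0: [5, 3, 1]
Peg 1: []
Peg 2: [2]
Peg 3: [4]

After move 2 (0->2):
Peg 0: [5, 3]
Peg 1: []
Peg 2: [2, 1]
Peg 3: [4]

After move 3 (3->2):
Peg 0: [5, 3]
Peg 1: []
Peg 2: [2, 1]
Peg 3: [4]

After move 4 (0->0):
Peg 0: [5, 3]
Peg 1: []
Peg 2: [2, 1]
Peg 3: [4]

After move 5 (3->3):
Peg 0: [5, 3]
Peg 1: []
Peg 2: [2, 1]
Peg 3: [4]

Answer: Peg 0: [5, 3]
Peg 1: []
Peg 2: [2, 1]
Peg 3: [4]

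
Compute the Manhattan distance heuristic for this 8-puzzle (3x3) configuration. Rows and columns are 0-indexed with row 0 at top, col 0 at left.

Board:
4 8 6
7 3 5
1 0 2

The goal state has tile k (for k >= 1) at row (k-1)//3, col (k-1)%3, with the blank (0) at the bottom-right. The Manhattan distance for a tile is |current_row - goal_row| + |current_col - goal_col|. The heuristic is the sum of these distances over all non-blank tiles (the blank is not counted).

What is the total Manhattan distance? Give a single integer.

Tile 4: at (0,0), goal (1,0), distance |0-1|+|0-0| = 1
Tile 8: at (0,1), goal (2,1), distance |0-2|+|1-1| = 2
Tile 6: at (0,2), goal (1,2), distance |0-1|+|2-2| = 1
Tile 7: at (1,0), goal (2,0), distance |1-2|+|0-0| = 1
Tile 3: at (1,1), goal (0,2), distance |1-0|+|1-2| = 2
Tile 5: at (1,2), goal (1,1), distance |1-1|+|2-1| = 1
Tile 1: at (2,0), goal (0,0), distance |2-0|+|0-0| = 2
Tile 2: at (2,2), goal (0,1), distance |2-0|+|2-1| = 3
Sum: 1 + 2 + 1 + 1 + 2 + 1 + 2 + 3 = 13

Answer: 13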